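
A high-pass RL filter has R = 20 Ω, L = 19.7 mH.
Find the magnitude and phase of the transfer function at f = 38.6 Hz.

Step 1 — Angular frequency: ω = 2π·38.6 = 242.5 rad/s.
Step 2 — Transfer function: H(jω) = jωL/(R + jωL).
Step 3 — Numerator jωL = j·4.778; denominator R + jωL = 20 + j4.778.
Step 4 — H = 0.05399 + j0.226.
Step 5 — Magnitude: |H| = 0.2324 (-12.7 dB); phase: φ = 76.6°.

|H| = 0.2324 (-12.7 dB), φ = 76.6°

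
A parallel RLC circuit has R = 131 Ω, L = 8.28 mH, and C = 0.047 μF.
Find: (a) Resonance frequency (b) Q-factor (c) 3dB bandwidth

Step 1 — Resonance: ω₀ = 1/√(LC) = 1/√(0.00828·4.7e-08) = 5.069e+04 rad/s.
Step 2 — f₀ = ω₀/(2π) = 8068 Hz.
Step 3 — Parallel Q: Q = R/(ω₀L) = 131/(5.069e+04·0.00828) = 0.3121.
Step 4 — Bandwidth: Δω = ω₀/Q = 1.624e+05 rad/s; BW = Δω/(2π) = 2.585e+04 Hz.

(a) f₀ = 8068 Hz  (b) Q = 0.3121  (c) BW = 2.585e+04 Hz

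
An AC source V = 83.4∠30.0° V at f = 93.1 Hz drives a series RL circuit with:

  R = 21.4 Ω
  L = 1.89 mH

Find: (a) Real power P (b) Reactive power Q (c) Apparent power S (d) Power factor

Step 1 — Angular frequency: ω = 2π·f = 2π·93.1 = 585 rad/s.
Step 2 — Component impedances:
  R: Z = R = 21.4 Ω
  L: Z = jωL = j·585·0.00189 = 0 + j1.106 Ω
Step 3 — Series combination: Z_total = R + L = 21.4 + j1.106 Ω = 21.43∠3.0° Ω.
Step 4 — Source phasor: V = 83.4∠30.0° V = 72.23 + j41.7 V.
Step 5 — Current: I = V / Z = 3.466 + j1.77 A = 3.892∠27.0° A.
Step 6 — Complex power: S = V·I* = 324.2 + j16.75 VA.
Step 7 — Real power: P = Re(S) = 324.2 W.
Step 8 — Reactive power: Q = Im(S) = 16.75 VAR.
Step 9 — Apparent power: |S| = 324.6 VA.
Step 10 — Power factor: PF = P/|S| = 0.9987 (lagging).

(a) P = 324.2 W  (b) Q = 16.75 VAR  (c) S = 324.6 VA  (d) PF = 0.9987 (lagging)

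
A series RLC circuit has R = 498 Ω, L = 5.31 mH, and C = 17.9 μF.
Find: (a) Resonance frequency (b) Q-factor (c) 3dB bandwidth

Step 1 — Resonance condition Im(Z)=0 gives ω₀ = 1/√(LC).
Step 2 — ω₀ = 1/√(0.00531·1.79e-05) = 3244 rad/s.
Step 3 — f₀ = ω₀/(2π) = 516.2 Hz.
Step 4 — Series Q: Q = ω₀L/R = 3244·0.00531/498 = 0.03459.
Step 5 — 3dB bandwidth: Δω = ω₀/Q = 9.379e+04 rad/s; BW = Δω/(2π) = 1.493e+04 Hz.

(a) f₀ = 516.2 Hz  (b) Q = 0.03459  (c) BW = 1.493e+04 Hz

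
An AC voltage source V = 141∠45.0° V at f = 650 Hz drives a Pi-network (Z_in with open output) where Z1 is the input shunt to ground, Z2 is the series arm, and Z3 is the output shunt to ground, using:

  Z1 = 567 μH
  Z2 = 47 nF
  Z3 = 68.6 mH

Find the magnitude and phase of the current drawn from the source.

Step 1 — Angular frequency: ω = 2π·f = 2π·650 = 4084 rad/s.
Step 2 — Component impedances:
  Z1: Z = jωL = j·4084·0.000567 = 0 + j2.316 Ω
  Z2: Z = 1/(jωC) = -j/(ω·C) = 0 - j5210 Ω
  Z3: Z = jωL = j·4084·0.0686 = 0 + j280.2 Ω
Step 3 — With open output, the series arm Z2 and the output shunt Z3 appear in series to ground: Z2 + Z3 = 0 - j4929 Ω.
Step 4 — Parallel with input shunt Z1: Z_in = Z1 || (Z2 + Z3) = 0 + j2.317 Ω = 2.317∠90.0° Ω.
Step 5 — Source phasor: V = 141∠45.0° V = 99.7 + j99.7 V.
Step 6 — Ohm's law: I = V / Z_total = (99.7 + j99.7) / (0 + j2.317) = 43.04 - j43.04 A.
Step 7 — Convert to polar: |I| = 60.86 A, ∠I = -45.0°.

I = 60.86∠-45.0° A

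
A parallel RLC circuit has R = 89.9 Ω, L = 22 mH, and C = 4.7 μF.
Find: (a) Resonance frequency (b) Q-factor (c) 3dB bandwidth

Step 1 — Resonance: ω₀ = 1/√(LC) = 1/√(0.022·4.7e-06) = 3110 rad/s.
Step 2 — f₀ = ω₀/(2π) = 494.9 Hz.
Step 3 — Parallel Q: Q = R/(ω₀L) = 89.9/(3110·0.022) = 1.314.
Step 4 — Bandwidth: Δω = ω₀/Q = 2367 rad/s; BW = Δω/(2π) = 376.7 Hz.

(a) f₀ = 494.9 Hz  (b) Q = 1.314  (c) BW = 376.7 Hz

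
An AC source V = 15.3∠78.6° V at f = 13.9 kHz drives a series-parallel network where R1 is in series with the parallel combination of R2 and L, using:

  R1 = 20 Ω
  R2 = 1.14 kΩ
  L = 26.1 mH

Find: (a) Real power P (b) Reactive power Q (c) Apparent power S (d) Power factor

Step 1 — Angular frequency: ω = 2π·f = 2π·1.39e+04 = 8.734e+04 rad/s.
Step 2 — Component impedances:
  R1: Z = R = 20 Ω
  R2: Z = R = 1140 Ω
  L: Z = jωL = j·8.734e+04·0.0261 = 0 + j2279 Ω
Step 3 — Parallel branch: R2 || L = 1/(1/R2 + 1/L) = 911.9 + j456.1 Ω.
Step 4 — Series with R1: Z_total = R1 + (R2 || L) = 931.9 + j456.1 Ω = 1038∠26.1° Ω.
Step 5 — Source phasor: V = 15.3∠78.6° V = 3.024 + j15 V.
Step 6 — Current: I = V / Z = 0.008972 + j0.0117 A = 0.01475∠52.5° A.
Step 7 — Complex power: S = V·I* = 0.2027 + j0.09918 VA.
Step 8 — Real power: P = Re(S) = 0.2027 W.
Step 9 — Reactive power: Q = Im(S) = 0.09918 VAR.
Step 10 — Apparent power: |S| = 0.2256 VA.
Step 11 — Power factor: PF = P/|S| = 0.8982 (lagging).

(a) P = 0.2027 W  (b) Q = 0.09918 VAR  (c) S = 0.2256 VA  (d) PF = 0.8982 (lagging)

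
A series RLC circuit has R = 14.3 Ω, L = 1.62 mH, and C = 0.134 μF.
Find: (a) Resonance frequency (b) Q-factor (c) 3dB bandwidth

Step 1 — Resonance: ω₀ = 1/√(LC) = 1/√(0.00162·1.34e-07) = 6.787e+04 rad/s.
Step 2 — f₀ = ω₀/(2π) = 1.08e+04 Hz.
Step 3 — Series Q: Q = ω₀L/R = 6.787e+04·0.00162/14.3 = 7.689.
Step 4 — Bandwidth: Δω = ω₀/Q = 8827 rad/s; BW = Δω/(2π) = 1405 Hz.

(a) f₀ = 1.08e+04 Hz  (b) Q = 7.689  (c) BW = 1405 Hz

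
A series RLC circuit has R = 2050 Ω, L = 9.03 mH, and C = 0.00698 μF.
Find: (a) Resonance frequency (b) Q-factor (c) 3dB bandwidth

Step 1 — Resonance: ω₀ = 1/√(LC) = 1/√(0.00903·6.98e-09) = 1.26e+05 rad/s.
Step 2 — f₀ = ω₀/(2π) = 2.005e+04 Hz.
Step 3 — Series Q: Q = ω₀L/R = 1.26e+05·0.00903/2050 = 0.5548.
Step 4 — Bandwidth: Δω = ω₀/Q = 2.27e+05 rad/s; BW = Δω/(2π) = 3.613e+04 Hz.

(a) f₀ = 2.005e+04 Hz  (b) Q = 0.5548  (c) BW = 3.613e+04 Hz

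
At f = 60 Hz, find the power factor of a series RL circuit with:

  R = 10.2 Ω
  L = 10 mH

Step 1 — Angular frequency: ω = 2π·f = 2π·60 = 377 rad/s.
Step 2 — Component impedances:
  R: Z = R = 10.2 Ω
  L: Z = jωL = j·377·0.01 = 0 + j3.77 Ω
Step 3 — Series combination: Z_total = R + L = 10.2 + j3.77 Ω = 10.87∠20.3° Ω.
Step 4 — Power factor: PF = cos(φ) = Re(Z)/|Z| = 10.2/10.874 = 0.938.
Step 5 — Type: Im(Z) = 3.77 ⇒ lagging (phase φ = 20.3°).

PF = 0.938 (lagging, φ = 20.3°)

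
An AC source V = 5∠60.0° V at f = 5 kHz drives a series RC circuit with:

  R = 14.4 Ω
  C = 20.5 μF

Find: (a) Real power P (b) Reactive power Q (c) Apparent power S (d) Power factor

Step 1 — Angular frequency: ω = 2π·f = 2π·5000 = 3.142e+04 rad/s.
Step 2 — Component impedances:
  R: Z = R = 14.4 Ω
  C: Z = 1/(jωC) = -j/(ω·C) = 0 - j1.553 Ω
Step 3 — Series combination: Z_total = R + C = 14.4 - j1.553 Ω = 14.48∠-6.2° Ω.
Step 4 — Source phasor: V = 5∠60.0° V = 2.5 + j4.33 V.
Step 5 — Current: I = V / Z = 0.1396 + j0.3158 A = 0.3452∠66.2° A.
Step 6 — Complex power: S = V·I* = 1.716 - j0.1851 VA.
Step 7 — Real power: P = Re(S) = 1.716 W.
Step 8 — Reactive power: Q = Im(S) = -0.1851 VAR.
Step 9 — Apparent power: |S| = 1.726 VA.
Step 10 — Power factor: PF = P/|S| = 0.9942 (leading).

(a) P = 1.716 W  (b) Q = -0.1851 VAR  (c) S = 1.726 VA  (d) PF = 0.9942 (leading)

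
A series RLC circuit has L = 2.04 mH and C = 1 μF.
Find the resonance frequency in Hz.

Step 1 — Resonance condition Im(Z)=0 gives ω₀ = 1/√(LC).
Step 2 — ω₀ = 1/√(0.00204·1e-06) = 2.214e+04 rad/s.
Step 3 — f₀ = ω₀/(2π) = 3524 Hz.

f₀ = 3524 Hz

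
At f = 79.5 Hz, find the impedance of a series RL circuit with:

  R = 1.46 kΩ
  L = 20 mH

Step 1 — Angular frequency: ω = 2π·f = 2π·79.5 = 499.5 rad/s.
Step 2 — Component impedances:
  R: Z = R = 1460 Ω
  L: Z = jωL = j·499.5·0.02 = 0 + j9.99 Ω
Step 3 — Series combination: Z_total = R + L = 1460 + j9.99 Ω = 1460∠0.4° Ω.

Z = 1460 + j9.99 Ω = 1460∠0.4° Ω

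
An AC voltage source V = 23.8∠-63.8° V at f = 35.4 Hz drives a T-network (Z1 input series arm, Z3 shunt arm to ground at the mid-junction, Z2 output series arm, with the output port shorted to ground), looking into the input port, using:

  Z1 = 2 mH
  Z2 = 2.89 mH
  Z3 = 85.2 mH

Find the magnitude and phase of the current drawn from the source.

Step 1 — Angular frequency: ω = 2π·f = 2π·35.4 = 222.4 rad/s.
Step 2 — Component impedances:
  Z1: Z = jωL = j·222.4·0.002 = 0 + j0.4448 Ω
  Z2: Z = jωL = j·222.4·0.00289 = 0 + j0.6428 Ω
  Z3: Z = jωL = j·222.4·0.0852 = 0 + j18.95 Ω
Step 3 — With the output port shorted to ground, the output series arm Z2 runs from the junction to ground; the shunt arm Z3 also runs from the junction to ground. They appear in parallel: Z3 || Z2 = 0 + j0.6217 Ω.
Step 4 — Series with input arm Z1: Z_in = Z1 + (Z3 || Z2) = 0 + j1.067 Ω = 1.067∠90.0° Ω.
Step 5 — Source phasor: V = 23.8∠-63.8° V = 10.51 - j21.35 V.
Step 6 — Ohm's law: I = V / Z_total = (10.51 - j21.35) / (0 + j1.067) = -20.02 - j9.852 A.
Step 7 — Convert to polar: |I| = 22.31 A, ∠I = -153.8°.

I = 22.31∠-153.8° A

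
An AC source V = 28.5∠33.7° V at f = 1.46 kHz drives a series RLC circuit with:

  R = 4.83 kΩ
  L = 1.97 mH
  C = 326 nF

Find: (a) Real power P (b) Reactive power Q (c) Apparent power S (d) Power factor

Step 1 — Angular frequency: ω = 2π·f = 2π·1460 = 9173 rad/s.
Step 2 — Component impedances:
  R: Z = R = 4830 Ω
  L: Z = jωL = j·9173·0.00197 = 0 + j18.07 Ω
  C: Z = 1/(jωC) = -j/(ω·C) = 0 - j334.4 Ω
Step 3 — Series combination: Z_total = R + L + C = 4830 - j316.3 Ω = 4840∠-3.7° Ω.
Step 4 — Source phasor: V = 28.5∠33.7° V = 23.71 + j15.81 V.
Step 5 — Current: I = V / Z = 0.004675 + j0.00358 A = 0.005888∠37.4° A.
Step 6 — Complex power: S = V·I* = 0.1674 - j0.01097 VA.
Step 7 — Real power: P = Re(S) = 0.1674 W.
Step 8 — Reactive power: Q = Im(S) = -0.01097 VAR.
Step 9 — Apparent power: |S| = 0.1678 VA.
Step 10 — Power factor: PF = P/|S| = 0.9979 (leading).

(a) P = 0.1674 W  (b) Q = -0.01097 VAR  (c) S = 0.1678 VA  (d) PF = 0.9979 (leading)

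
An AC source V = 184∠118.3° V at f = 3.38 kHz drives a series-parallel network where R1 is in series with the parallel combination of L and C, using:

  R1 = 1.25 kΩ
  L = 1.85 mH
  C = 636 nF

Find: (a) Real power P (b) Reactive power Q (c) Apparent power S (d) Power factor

Step 1 — Angular frequency: ω = 2π·f = 2π·3380 = 2.124e+04 rad/s.
Step 2 — Component impedances:
  R1: Z = R = 1250 Ω
  L: Z = jωL = j·2.124e+04·0.00185 = 0 + j39.29 Ω
  C: Z = 1/(jωC) = -j/(ω·C) = 0 - j74.04 Ω
Step 3 — Parallel branch: L || C = 1/(1/L + 1/C) = 0 + j83.71 Ω.
Step 4 — Series with R1: Z_total = R1 + (L || C) = 1250 + j83.71 Ω = 1253∠3.8° Ω.
Step 5 — Source phasor: V = 184∠118.3° V = -87.23 + j162 V.
Step 6 — Current: I = V / Z = -0.06083 + j0.1337 A = 0.1469∠114.5° A.
Step 7 — Complex power: S = V·I* = 26.96 + j1.806 VA.
Step 8 — Real power: P = Re(S) = 26.96 W.
Step 9 — Reactive power: Q = Im(S) = 1.806 VAR.
Step 10 — Apparent power: |S| = 27.02 VA.
Step 11 — Power factor: PF = P/|S| = 0.9978 (lagging).

(a) P = 26.96 W  (b) Q = 1.806 VAR  (c) S = 27.02 VA  (d) PF = 0.9978 (lagging)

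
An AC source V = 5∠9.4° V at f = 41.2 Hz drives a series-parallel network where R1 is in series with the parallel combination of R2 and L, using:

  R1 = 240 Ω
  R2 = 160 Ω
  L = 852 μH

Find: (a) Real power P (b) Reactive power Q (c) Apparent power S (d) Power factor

Step 1 — Angular frequency: ω = 2π·f = 2π·41.2 = 258.9 rad/s.
Step 2 — Component impedances:
  R1: Z = R = 240 Ω
  R2: Z = R = 160 Ω
  L: Z = jωL = j·258.9·0.000852 = 0 + j0.2206 Ω
Step 3 — Parallel branch: R2 || L = 1/(1/R2 + 1/L) = 0.000304 + j0.2206 Ω.
Step 4 — Series with R1: Z_total = R1 + (R2 || L) = 240 + j0.2206 Ω = 240∠0.1° Ω.
Step 5 — Source phasor: V = 5∠9.4° V = 4.933 + j0.8166 V.
Step 6 — Current: I = V / Z = 0.02056 + j0.003384 A = 0.02083∠9.3° A.
Step 7 — Complex power: S = V·I* = 0.1042 + j9.573e-05 VA.
Step 8 — Real power: P = Re(S) = 0.1042 W.
Step 9 — Reactive power: Q = Im(S) = 9.573e-05 VAR.
Step 10 — Apparent power: |S| = 0.1042 VA.
Step 11 — Power factor: PF = P/|S| = 1 (lagging).

(a) P = 0.1042 W  (b) Q = 9.573e-05 VAR  (c) S = 0.1042 VA  (d) PF = 1 (lagging)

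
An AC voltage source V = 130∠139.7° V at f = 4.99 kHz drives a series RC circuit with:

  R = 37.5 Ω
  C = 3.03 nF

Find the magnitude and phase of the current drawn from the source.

Step 1 — Angular frequency: ω = 2π·f = 2π·4990 = 3.135e+04 rad/s.
Step 2 — Component impedances:
  R: Z = R = 37.5 Ω
  C: Z = 1/(jωC) = -j/(ω·C) = 0 - j1.053e+04 Ω
Step 3 — Series combination: Z_total = R + C = 37.5 - j1.053e+04 Ω = 1.053e+04∠-89.8° Ω.
Step 4 — Source phasor: V = 130∠139.7° V = -99.15 + j84.08 V.
Step 5 — Ohm's law: I = V / Z_total = (-99.15 + j84.08) / (37.5 - j1.053e+04) = -0.008021 - j0.00939 A.
Step 6 — Convert to polar: |I| = 0.01235 A, ∠I = -130.5°.

I = 0.01235∠-130.5° A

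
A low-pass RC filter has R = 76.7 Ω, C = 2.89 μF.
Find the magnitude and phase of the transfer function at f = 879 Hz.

Step 1 — Angular frequency: ω = 2π·879 = 5523 rad/s.
Step 2 — Transfer function: H(jω) = 1/(1 + jωRC).
Step 3 — Denominator: 1 + jωRC = 1 + j·5523·76.7·2.89e-06 = 1 + j1.224.
Step 4 — H = 0.4002 - j0.4899.
Step 5 — Magnitude: |H| = 0.6326 (-4.0 dB); phase: φ = -50.8°.

|H| = 0.6326 (-4.0 dB), φ = -50.8°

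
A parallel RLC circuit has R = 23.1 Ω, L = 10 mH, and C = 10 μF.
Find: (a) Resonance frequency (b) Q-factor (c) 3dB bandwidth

Step 1 — Resonance: ω₀ = 1/√(LC) = 1/√(0.01·1e-05) = 3162 rad/s.
Step 2 — f₀ = ω₀/(2π) = 503.3 Hz.
Step 3 — Parallel Q: Q = R/(ω₀L) = 23.1/(3162·0.01) = 0.7305.
Step 4 — Bandwidth: Δω = ω₀/Q = 4329 rad/s; BW = Δω/(2π) = 689 Hz.

(a) f₀ = 503.3 Hz  (b) Q = 0.7305  (c) BW = 689 Hz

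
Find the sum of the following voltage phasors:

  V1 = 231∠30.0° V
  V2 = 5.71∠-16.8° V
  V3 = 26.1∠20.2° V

Step 1 — Convert each phasor to rectangular form:
  V1 = 231·(cos(30.0°) + j·sin(30.0°)) = 200.1 + j115.5 V
  V2 = 5.71·(cos(-16.8°) + j·sin(-16.8°)) = 5.466 - j1.65 V
  V3 = 26.1·(cos(20.2°) + j·sin(20.2°)) = 24.49 + j9.012 V
Step 2 — Sum components: V_total = 230 + j122.9 V.
Step 3 — Convert to polar: |V_total| = 260.8 V, ∠V_total = 28.1°.

V_total = 260.8∠28.1° V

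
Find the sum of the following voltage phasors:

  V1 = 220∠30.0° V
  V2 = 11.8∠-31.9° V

Step 1 — Convert each phasor to rectangular form:
  V1 = 220·(cos(30.0°) + j·sin(30.0°)) = 190.5 + j110 V
  V2 = 11.8·(cos(-31.9°) + j·sin(-31.9°)) = 10.02 - j6.236 V
Step 2 — Sum components: V_total = 200.5 + j103.8 V.
Step 3 — Convert to polar: |V_total| = 225.8 V, ∠V_total = 27.4°.

V_total = 225.8∠27.4° V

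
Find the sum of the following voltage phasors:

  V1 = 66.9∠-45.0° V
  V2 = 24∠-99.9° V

Step 1 — Convert each phasor to rectangular form:
  V1 = 66.9·(cos(-45.0°) + j·sin(-45.0°)) = 47.31 - j47.31 V
  V2 = 24·(cos(-99.9°) + j·sin(-99.9°)) = -4.126 - j23.64 V
Step 2 — Sum components: V_total = 43.18 - j70.95 V.
Step 3 — Convert to polar: |V_total| = 83.05 V, ∠V_total = -58.7°.

V_total = 83.05∠-58.7° V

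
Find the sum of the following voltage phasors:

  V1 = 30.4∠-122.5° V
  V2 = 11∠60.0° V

Step 1 — Convert each phasor to rectangular form:
  V1 = 30.4·(cos(-122.5°) + j·sin(-122.5°)) = -16.33 - j25.64 V
  V2 = 11·(cos(60.0°) + j·sin(60.0°)) = 5.5 + j9.526 V
Step 2 — Sum components: V_total = -10.83 - j16.11 V.
Step 3 — Convert to polar: |V_total| = 19.42 V, ∠V_total = -123.9°.

V_total = 19.42∠-123.9° V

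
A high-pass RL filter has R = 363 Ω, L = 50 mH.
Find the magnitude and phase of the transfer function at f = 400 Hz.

Step 1 — Angular frequency: ω = 2π·400 = 2513 rad/s.
Step 2 — Transfer function: H(jω) = jωL/(R + jωL).
Step 3 — Numerator jωL = j·125.7; denominator R + jωL = 363 + j125.7.
Step 4 — H = 0.107 + j0.3091.
Step 5 — Magnitude: |H| = 0.3271 (-9.7 dB); phase: φ = 70.9°.

|H| = 0.3271 (-9.7 dB), φ = 70.9°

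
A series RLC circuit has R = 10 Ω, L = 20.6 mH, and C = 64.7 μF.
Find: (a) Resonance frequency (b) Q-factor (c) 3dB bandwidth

Step 1 — Resonance condition Im(Z)=0 gives ω₀ = 1/√(LC).
Step 2 — ω₀ = 1/√(0.0206·6.47e-05) = 866.2 rad/s.
Step 3 — f₀ = ω₀/(2π) = 137.9 Hz.
Step 4 — Series Q: Q = ω₀L/R = 866.2·0.0206/10 = 1.784.
Step 5 — 3dB bandwidth: Δω = ω₀/Q = 485.4 rad/s; BW = Δω/(2π) = 77.26 Hz.

(a) f₀ = 137.9 Hz  (b) Q = 1.784  (c) BW = 77.26 Hz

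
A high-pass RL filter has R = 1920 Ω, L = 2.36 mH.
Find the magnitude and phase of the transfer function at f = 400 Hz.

Step 1 — Angular frequency: ω = 2π·400 = 2513 rad/s.
Step 2 — Transfer function: H(jω) = jωL/(R + jωL).
Step 3 — Numerator jωL = j·5.931; denominator R + jωL = 1920 + j5.931.
Step 4 — H = 9.543e-06 + j0.003089.
Step 5 — Magnitude: |H| = 0.003089 (-50.2 dB); phase: φ = 89.8°.

|H| = 0.003089 (-50.2 dB), φ = 89.8°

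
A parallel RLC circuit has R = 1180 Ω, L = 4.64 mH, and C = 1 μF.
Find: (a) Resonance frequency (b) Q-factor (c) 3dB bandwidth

Step 1 — Resonance: ω₀ = 1/√(LC) = 1/√(0.00464·1e-06) = 1.468e+04 rad/s.
Step 2 — f₀ = ω₀/(2π) = 2336 Hz.
Step 3 — Parallel Q: Q = R/(ω₀L) = 1180/(1.468e+04·0.00464) = 17.32.
Step 4 — Bandwidth: Δω = ω₀/Q = 847.5 rad/s; BW = Δω/(2π) = 134.9 Hz.

(a) f₀ = 2336 Hz  (b) Q = 17.32  (c) BW = 134.9 Hz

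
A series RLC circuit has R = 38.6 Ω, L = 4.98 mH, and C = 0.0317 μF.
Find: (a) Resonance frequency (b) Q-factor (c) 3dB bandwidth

Step 1 — Resonance: ω₀ = 1/√(LC) = 1/√(0.00498·3.17e-08) = 7.959e+04 rad/s.
Step 2 — f₀ = ω₀/(2π) = 1.267e+04 Hz.
Step 3 — Series Q: Q = ω₀L/R = 7.959e+04·0.00498/38.6 = 10.27.
Step 4 — Bandwidth: Δω = ω₀/Q = 7751 rad/s; BW = Δω/(2π) = 1234 Hz.

(a) f₀ = 1.267e+04 Hz  (b) Q = 10.27  (c) BW = 1234 Hz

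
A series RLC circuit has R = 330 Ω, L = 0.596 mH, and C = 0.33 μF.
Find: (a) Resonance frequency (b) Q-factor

Step 1 — Resonance condition Im(Z)=0 gives ω₀ = 1/√(LC).
Step 2 — ω₀ = 1/√(0.000596·3.3e-07) = 7.13e+04 rad/s.
Step 3 — f₀ = ω₀/(2π) = 1.135e+04 Hz.
Step 4 — Series Q: Q = ω₀L/R = 7.13e+04·0.000596/330 = 0.1288.

(a) f₀ = 1.135e+04 Hz  (b) Q = 0.1288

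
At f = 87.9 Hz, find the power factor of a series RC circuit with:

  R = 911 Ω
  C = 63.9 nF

Step 1 — Angular frequency: ω = 2π·f = 2π·87.9 = 552.3 rad/s.
Step 2 — Component impedances:
  R: Z = R = 911 Ω
  C: Z = 1/(jωC) = -j/(ω·C) = 0 - j2.834e+04 Ω
Step 3 — Series combination: Z_total = R + C = 911 - j2.834e+04 Ω = 2.835e+04∠-88.2° Ω.
Step 4 — Power factor: PF = cos(φ) = Re(Z)/|Z| = 911/2.835e+04 = 0.03213.
Step 5 — Type: Im(Z) = -2.834e+04 ⇒ leading (phase φ = -88.2°).

PF = 0.03213 (leading, φ = -88.2°)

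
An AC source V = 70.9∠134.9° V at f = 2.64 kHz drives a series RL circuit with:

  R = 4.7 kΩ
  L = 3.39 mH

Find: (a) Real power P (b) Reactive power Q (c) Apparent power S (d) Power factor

Step 1 — Angular frequency: ω = 2π·f = 2π·2640 = 1.659e+04 rad/s.
Step 2 — Component impedances:
  R: Z = R = 4700 Ω
  L: Z = jωL = j·1.659e+04·0.00339 = 0 + j56.23 Ω
Step 3 — Series combination: Z_total = R + L = 4700 + j56.23 Ω = 4700∠0.7° Ω.
Step 4 — Source phasor: V = 70.9∠134.9° V = -50.05 + j50.22 V.
Step 5 — Current: I = V / Z = -0.01052 + j0.01081 A = 0.01508∠134.2° A.
Step 6 — Complex power: S = V·I* = 1.069 + j0.01279 VA.
Step 7 — Real power: P = Re(S) = 1.069 W.
Step 8 — Reactive power: Q = Im(S) = 0.01279 VAR.
Step 9 — Apparent power: |S| = 1.069 VA.
Step 10 — Power factor: PF = P/|S| = 0.9999 (lagging).

(a) P = 1.069 W  (b) Q = 0.01279 VAR  (c) S = 1.069 VA  (d) PF = 0.9999 (lagging)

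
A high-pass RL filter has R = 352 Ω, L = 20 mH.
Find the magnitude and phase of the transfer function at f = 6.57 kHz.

Step 1 — Angular frequency: ω = 2π·6570 = 4.128e+04 rad/s.
Step 2 — Transfer function: H(jω) = jωL/(R + jωL).
Step 3 — Numerator jωL = j·825.6; denominator R + jωL = 352 + j825.6.
Step 4 — H = 0.8462 + j0.3608.
Step 5 — Magnitude: |H| = 0.9199 (-0.7 dB); phase: φ = 23.1°.

|H| = 0.9199 (-0.7 dB), φ = 23.1°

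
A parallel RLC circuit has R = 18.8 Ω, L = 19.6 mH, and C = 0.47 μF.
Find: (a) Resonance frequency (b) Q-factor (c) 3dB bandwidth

Step 1 — Resonance: ω₀ = 1/√(LC) = 1/√(0.0196·4.7e-07) = 1.042e+04 rad/s.
Step 2 — f₀ = ω₀/(2π) = 1658 Hz.
Step 3 — Parallel Q: Q = R/(ω₀L) = 18.8/(1.042e+04·0.0196) = 0.09206.
Step 4 — Bandwidth: Δω = ω₀/Q = 1.132e+05 rad/s; BW = Δω/(2π) = 1.801e+04 Hz.

(a) f₀ = 1658 Hz  (b) Q = 0.09206  (c) BW = 1.801e+04 Hz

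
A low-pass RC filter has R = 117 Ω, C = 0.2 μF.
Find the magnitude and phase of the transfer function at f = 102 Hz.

Step 1 — Angular frequency: ω = 2π·102 = 640.9 rad/s.
Step 2 — Transfer function: H(jω) = 1/(1 + jωRC).
Step 3 — Denominator: 1 + jωRC = 1 + j·640.9·117·2e-07 = 1 + j0.015.
Step 4 — H = 0.9998 - j0.01499.
Step 5 — Magnitude: |H| = 0.9999 (-0.0 dB); phase: φ = -0.9°.

|H| = 0.9999 (-0.0 dB), φ = -0.9°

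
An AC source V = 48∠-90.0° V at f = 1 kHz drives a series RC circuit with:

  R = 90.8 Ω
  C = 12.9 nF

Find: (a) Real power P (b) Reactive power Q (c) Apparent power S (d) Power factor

Step 1 — Angular frequency: ω = 2π·f = 2π·1000 = 6283 rad/s.
Step 2 — Component impedances:
  R: Z = R = 90.8 Ω
  C: Z = 1/(jωC) = -j/(ω·C) = 0 - j1.234e+04 Ω
Step 3 — Series combination: Z_total = R + C = 90.8 - j1.234e+04 Ω = 1.234e+04∠-89.6° Ω.
Step 4 — Source phasor: V = 48∠-90.0° V = 0 - j48 V.
Step 5 — Current: I = V / Z = 0.00389 - j2.863e-05 A = 0.00389∠-0.4° A.
Step 6 — Complex power: S = V·I* = 0.001374 - j0.1867 VA.
Step 7 — Real power: P = Re(S) = 0.001374 W.
Step 8 — Reactive power: Q = Im(S) = -0.1867 VAR.
Step 9 — Apparent power: |S| = 0.1867 VA.
Step 10 — Power factor: PF = P/|S| = 0.007359 (leading).

(a) P = 0.001374 W  (b) Q = -0.1867 VAR  (c) S = 0.1867 VA  (d) PF = 0.007359 (leading)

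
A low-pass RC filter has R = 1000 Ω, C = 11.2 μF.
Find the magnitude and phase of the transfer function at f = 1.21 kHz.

Step 1 — Angular frequency: ω = 2π·1210 = 7603 rad/s.
Step 2 — Transfer function: H(jω) = 1/(1 + jωRC).
Step 3 — Denominator: 1 + jωRC = 1 + j·7603·1000·1.12e-05 = 1 + j85.15.
Step 4 — H = 0.0001379 - j0.01174.
Step 5 — Magnitude: |H| = 0.01174 (-38.6 dB); phase: φ = -89.3°.

|H| = 0.01174 (-38.6 dB), φ = -89.3°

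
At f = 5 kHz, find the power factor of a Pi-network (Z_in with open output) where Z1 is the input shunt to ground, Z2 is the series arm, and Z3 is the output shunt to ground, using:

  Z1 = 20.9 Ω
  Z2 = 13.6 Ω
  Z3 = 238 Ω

Step 1 — Angular frequency: ω = 2π·f = 2π·5000 = 3.142e+04 rad/s.
Step 2 — Component impedances:
  Z1: Z = R = 20.9 Ω
  Z2: Z = R = 13.6 Ω
  Z3: Z = R = 238 Ω
Step 3 — With open output, the series arm Z2 and the output shunt Z3 appear in series to ground: Z2 + Z3 = 251.6 Ω.
Step 4 — Parallel with input shunt Z1: Z_in = Z1 || (Z2 + Z3) = 19.3 Ω = 19.3∠0.0° Ω.
Step 5 — Power factor: PF = cos(φ) = Re(Z)/|Z| = 19.3/19.3 = 1.
Step 6 — Type: Im(Z) = 0 ⇒ unity (phase φ = 0.0°).

PF = 1 (unity, φ = 0.0°)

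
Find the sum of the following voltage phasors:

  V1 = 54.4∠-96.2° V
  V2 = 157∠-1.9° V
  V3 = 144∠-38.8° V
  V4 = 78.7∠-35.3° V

Step 1 — Convert each phasor to rectangular form:
  V1 = 54.4·(cos(-96.2°) + j·sin(-96.2°)) = -5.875 - j54.08 V
  V2 = 157·(cos(-1.9°) + j·sin(-1.9°)) = 156.9 - j5.205 V
  V3 = 144·(cos(-38.8°) + j·sin(-38.8°)) = 112.2 - j90.23 V
  V4 = 78.7·(cos(-35.3°) + j·sin(-35.3°)) = 64.23 - j45.48 V
Step 2 — Sum components: V_total = 327.5 - j195 V.
Step 3 — Convert to polar: |V_total| = 381.1 V, ∠V_total = -30.8°.

V_total = 381.1∠-30.8° V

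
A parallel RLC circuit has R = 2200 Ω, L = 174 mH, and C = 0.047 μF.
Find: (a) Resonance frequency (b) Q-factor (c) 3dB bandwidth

Step 1 — Resonance: ω₀ = 1/√(LC) = 1/√(0.174·4.7e-08) = 1.106e+04 rad/s.
Step 2 — f₀ = ω₀/(2π) = 1760 Hz.
Step 3 — Parallel Q: Q = R/(ω₀L) = 2200/(1.106e+04·0.174) = 1.143.
Step 4 — Bandwidth: Δω = ω₀/Q = 9671 rad/s; BW = Δω/(2π) = 1539 Hz.

(a) f₀ = 1760 Hz  (b) Q = 1.143  (c) BW = 1539 Hz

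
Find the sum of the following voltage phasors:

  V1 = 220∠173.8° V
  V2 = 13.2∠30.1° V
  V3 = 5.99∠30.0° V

Step 1 — Convert each phasor to rectangular form:
  V1 = 220·(cos(173.8°) + j·sin(173.8°)) = -218.7 + j23.76 V
  V2 = 13.2·(cos(30.1°) + j·sin(30.1°)) = 11.42 + j6.62 V
  V3 = 5.99·(cos(30.0°) + j·sin(30.0°)) = 5.187 + j2.995 V
Step 2 — Sum components: V_total = -202.1 + j33.37 V.
Step 3 — Convert to polar: |V_total| = 204.8 V, ∠V_total = 170.6°.

V_total = 204.8∠170.6° V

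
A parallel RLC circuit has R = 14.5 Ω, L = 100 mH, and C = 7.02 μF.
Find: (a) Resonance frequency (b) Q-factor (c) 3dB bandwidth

Step 1 — Resonance: ω₀ = 1/√(LC) = 1/√(0.1·7.02e-06) = 1194 rad/s.
Step 2 — f₀ = ω₀/(2π) = 190 Hz.
Step 3 — Parallel Q: Q = R/(ω₀L) = 14.5/(1194·0.1) = 0.1215.
Step 4 — Bandwidth: Δω = ω₀/Q = 9824 rad/s; BW = Δω/(2π) = 1564 Hz.

(a) f₀ = 190 Hz  (b) Q = 0.1215  (c) BW = 1564 Hz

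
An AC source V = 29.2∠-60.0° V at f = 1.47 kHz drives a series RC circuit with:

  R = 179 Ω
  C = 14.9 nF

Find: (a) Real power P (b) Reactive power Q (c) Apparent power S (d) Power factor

Step 1 — Angular frequency: ω = 2π·f = 2π·1470 = 9236 rad/s.
Step 2 — Component impedances:
  R: Z = R = 179 Ω
  C: Z = 1/(jωC) = -j/(ω·C) = 0 - j7266 Ω
Step 3 — Series combination: Z_total = R + C = 179 - j7266 Ω = 7269∠-88.6° Ω.
Step 4 — Source phasor: V = 29.2∠-60.0° V = 14.6 - j25.29 V.
Step 5 — Current: I = V / Z = 0.003527 + j0.001922 A = 0.004017∠28.6° A.
Step 6 — Complex power: S = V·I* = 0.002889 - j0.1173 VA.
Step 7 — Real power: P = Re(S) = 0.002889 W.
Step 8 — Reactive power: Q = Im(S) = -0.1173 VAR.
Step 9 — Apparent power: |S| = 0.1173 VA.
Step 10 — Power factor: PF = P/|S| = 0.02463 (leading).

(a) P = 0.002889 W  (b) Q = -0.1173 VAR  (c) S = 0.1173 VA  (d) PF = 0.02463 (leading)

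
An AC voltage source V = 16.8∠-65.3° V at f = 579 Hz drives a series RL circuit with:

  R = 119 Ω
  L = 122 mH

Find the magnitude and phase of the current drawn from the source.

Step 1 — Angular frequency: ω = 2π·f = 2π·579 = 3638 rad/s.
Step 2 — Component impedances:
  R: Z = R = 119 Ω
  L: Z = jωL = j·3638·0.122 = 0 + j443.8 Ω
Step 3 — Series combination: Z_total = R + L = 119 + j443.8 Ω = 459.5∠75.0° Ω.
Step 4 — Source phasor: V = 16.8∠-65.3° V = 7.02 - j15.26 V.
Step 5 — Ohm's law: I = V / Z_total = (7.02 - j15.26) / (119 + j443.8) = -0.02813 - j0.02336 A.
Step 6 — Convert to polar: |I| = 0.03656 A, ∠I = -140.3°.

I = 0.03656∠-140.3° A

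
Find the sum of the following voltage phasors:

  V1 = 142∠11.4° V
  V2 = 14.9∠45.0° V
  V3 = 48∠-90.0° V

Step 1 — Convert each phasor to rectangular form:
  V1 = 142·(cos(11.4°) + j·sin(11.4°)) = 139.2 + j28.07 V
  V2 = 14.9·(cos(45.0°) + j·sin(45.0°)) = 10.54 + j10.54 V
  V3 = 48·(cos(-90.0°) + j·sin(-90.0°)) = 0 - j48 V
Step 2 — Sum components: V_total = 149.7 - j9.397 V.
Step 3 — Convert to polar: |V_total| = 150 V, ∠V_total = -3.6°.

V_total = 150∠-3.6° V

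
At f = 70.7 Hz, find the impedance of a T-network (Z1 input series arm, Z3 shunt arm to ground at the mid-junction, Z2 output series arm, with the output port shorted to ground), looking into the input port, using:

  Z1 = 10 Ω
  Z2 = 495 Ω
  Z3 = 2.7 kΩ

Step 1 — Angular frequency: ω = 2π·f = 2π·70.7 = 444.2 rad/s.
Step 2 — Component impedances:
  Z1: Z = R = 10 Ω
  Z2: Z = R = 495 Ω
  Z3: Z = R = 2700 Ω
Step 3 — With the output port shorted to ground, the output series arm Z2 runs from the junction to ground; the shunt arm Z3 also runs from the junction to ground. They appear in parallel: Z3 || Z2 = 418.3 Ω.
Step 4 — Series with input arm Z1: Z_in = Z1 + (Z3 || Z2) = 428.3 Ω = 428.3∠0.0° Ω.

Z = 428.3 Ω = 428.3∠0.0° Ω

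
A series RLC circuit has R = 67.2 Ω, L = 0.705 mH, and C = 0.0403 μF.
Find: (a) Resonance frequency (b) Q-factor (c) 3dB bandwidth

Step 1 — Resonance: ω₀ = 1/√(LC) = 1/√(0.000705·4.03e-08) = 1.876e+05 rad/s.
Step 2 — f₀ = ω₀/(2π) = 2.986e+04 Hz.
Step 3 — Series Q: Q = ω₀L/R = 1.876e+05·0.000705/67.2 = 1.968.
Step 4 — Bandwidth: Δω = ω₀/Q = 9.532e+04 rad/s; BW = Δω/(2π) = 1.517e+04 Hz.

(a) f₀ = 2.986e+04 Hz  (b) Q = 1.968  (c) BW = 1.517e+04 Hz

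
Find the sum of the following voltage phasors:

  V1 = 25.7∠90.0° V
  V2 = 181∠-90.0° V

Step 1 — Convert each phasor to rectangular form:
  V1 = 25.7·(cos(90.0°) + j·sin(90.0°)) = 0 + j25.7 V
  V2 = 181·(cos(-90.0°) + j·sin(-90.0°)) = 0 - j181 V
Step 2 — Sum components: V_total = 0 - j155.3 V.
Step 3 — Convert to polar: |V_total| = 155.3 V, ∠V_total = -90.0°.

V_total = 155.3∠-90.0° V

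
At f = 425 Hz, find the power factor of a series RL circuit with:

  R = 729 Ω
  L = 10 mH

Step 1 — Angular frequency: ω = 2π·f = 2π·425 = 2670 rad/s.
Step 2 — Component impedances:
  R: Z = R = 729 Ω
  L: Z = jωL = j·2670·0.01 = 0 + j26.7 Ω
Step 3 — Series combination: Z_total = R + L = 729 + j26.7 Ω = 729.5∠2.1° Ω.
Step 4 — Power factor: PF = cos(φ) = Re(Z)/|Z| = 729/729.5 = 0.9993.
Step 5 — Type: Im(Z) = 26.7 ⇒ lagging (phase φ = 2.1°).

PF = 0.9993 (lagging, φ = 2.1°)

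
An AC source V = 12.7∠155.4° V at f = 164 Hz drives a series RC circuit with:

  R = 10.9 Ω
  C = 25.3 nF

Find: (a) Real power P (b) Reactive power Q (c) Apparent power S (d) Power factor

Step 1 — Angular frequency: ω = 2π·f = 2π·164 = 1030 rad/s.
Step 2 — Component impedances:
  R: Z = R = 10.9 Ω
  C: Z = 1/(jωC) = -j/(ω·C) = 0 - j3.836e+04 Ω
Step 3 — Series combination: Z_total = R + C = 10.9 - j3.836e+04 Ω = 3.836e+04∠-90.0° Ω.
Step 4 — Source phasor: V = 12.7∠155.4° V = -11.55 + j5.287 V.
Step 5 — Current: I = V / Z = -0.0001379 - j0.000301 A = 0.0003311∠-114.6° A.
Step 6 — Complex power: S = V·I* = 1.195e-06 - j0.004205 VA.
Step 7 — Real power: P = Re(S) = 1.195e-06 W.
Step 8 — Reactive power: Q = Im(S) = -0.004205 VAR.
Step 9 — Apparent power: |S| = 0.004205 VA.
Step 10 — Power factor: PF = P/|S| = 0.0002842 (leading).

(a) P = 1.195e-06 W  (b) Q = -0.004205 VAR  (c) S = 0.004205 VA  (d) PF = 0.0002842 (leading)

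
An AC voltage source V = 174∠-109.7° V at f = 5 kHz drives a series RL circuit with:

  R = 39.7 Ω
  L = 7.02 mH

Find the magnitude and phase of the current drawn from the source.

Step 1 — Angular frequency: ω = 2π·f = 2π·5000 = 3.142e+04 rad/s.
Step 2 — Component impedances:
  R: Z = R = 39.7 Ω
  L: Z = jωL = j·3.142e+04·0.00702 = 0 + j220.5 Ω
Step 3 — Series combination: Z_total = R + L = 39.7 + j220.5 Ω = 224.1∠79.8° Ω.
Step 4 — Source phasor: V = 174∠-109.7° V = -58.65 - j163.8 V.
Step 5 — Ohm's law: I = V / Z_total = (-58.65 - j163.8) / (39.7 + j220.5) = -0.7659 + j0.1281 A.
Step 6 — Convert to polar: |I| = 0.7765 A, ∠I = 170.5°.

I = 0.7765∠170.5° A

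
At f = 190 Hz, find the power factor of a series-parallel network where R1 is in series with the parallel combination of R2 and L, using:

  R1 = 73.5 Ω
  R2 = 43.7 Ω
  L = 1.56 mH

Step 1 — Angular frequency: ω = 2π·f = 2π·190 = 1194 rad/s.
Step 2 — Component impedances:
  R1: Z = R = 73.5 Ω
  R2: Z = R = 43.7 Ω
  L: Z = jωL = j·1194·0.00156 = 0 + j1.862 Ω
Step 3 — Parallel branch: R2 || L = 1/(1/R2 + 1/L) = 0.07922 + j1.859 Ω.
Step 4 — Series with R1: Z_total = R1 + (R2 || L) = 73.58 + j1.859 Ω = 73.6∠1.4° Ω.
Step 5 — Power factor: PF = cos(φ) = Re(Z)/|Z| = 73.58/73.6 = 0.9997.
Step 6 — Type: Im(Z) = 1.859 ⇒ lagging (phase φ = 1.4°).

PF = 0.9997 (lagging, φ = 1.4°)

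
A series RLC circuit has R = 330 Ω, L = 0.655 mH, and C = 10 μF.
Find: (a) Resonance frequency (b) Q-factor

Step 1 — Resonance condition Im(Z)=0 gives ω₀ = 1/√(LC).
Step 2 — ω₀ = 1/√(0.000655·1e-05) = 1.236e+04 rad/s.
Step 3 — f₀ = ω₀/(2π) = 1967 Hz.
Step 4 — Series Q: Q = ω₀L/R = 1.236e+04·0.000655/330 = 0.02452.

(a) f₀ = 1967 Hz  (b) Q = 0.02452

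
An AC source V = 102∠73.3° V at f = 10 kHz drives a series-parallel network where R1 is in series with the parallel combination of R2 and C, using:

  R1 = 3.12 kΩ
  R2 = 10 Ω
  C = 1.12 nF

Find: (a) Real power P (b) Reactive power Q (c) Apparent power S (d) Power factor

Step 1 — Angular frequency: ω = 2π·f = 2π·1e+04 = 6.283e+04 rad/s.
Step 2 — Component impedances:
  R1: Z = R = 3120 Ω
  R2: Z = R = 10 Ω
  C: Z = 1/(jωC) = -j/(ω·C) = 0 - j1.421e+04 Ω
Step 3 — Parallel branch: R2 || C = 1/(1/R2 + 1/C) = 10 - j0.007037 Ω.
Step 4 — Series with R1: Z_total = R1 + (R2 || C) = 3130 - j0.007037 Ω = 3130∠-0.0° Ω.
Step 5 — Source phasor: V = 102∠73.3° V = 29.31 + j97.7 V.
Step 6 — Current: I = V / Z = 0.009364 + j0.03121 A = 0.03259∠73.3° A.
Step 7 — Complex power: S = V·I* = 3.324 - j7.473e-06 VA.
Step 8 — Real power: P = Re(S) = 3.324 W.
Step 9 — Reactive power: Q = Im(S) = -7.473e-06 VAR.
Step 10 — Apparent power: |S| = 3.324 VA.
Step 11 — Power factor: PF = P/|S| = 1 (leading).

(a) P = 3.324 W  (b) Q = -7.473e-06 VAR  (c) S = 3.324 VA  (d) PF = 1 (leading)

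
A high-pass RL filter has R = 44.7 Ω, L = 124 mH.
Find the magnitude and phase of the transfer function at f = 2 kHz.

Step 1 — Angular frequency: ω = 2π·2000 = 1.257e+04 rad/s.
Step 2 — Transfer function: H(jω) = jωL/(R + jωL).
Step 3 — Numerator jωL = j·1558; denominator R + jωL = 44.7 + j1558.
Step 4 — H = 0.9992 + j0.02866.
Step 5 — Magnitude: |H| = 0.9996 (-0.0 dB); phase: φ = 1.6°.

|H| = 0.9996 (-0.0 dB), φ = 1.6°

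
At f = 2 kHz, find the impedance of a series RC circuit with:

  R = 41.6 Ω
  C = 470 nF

Step 1 — Angular frequency: ω = 2π·f = 2π·2000 = 1.257e+04 rad/s.
Step 2 — Component impedances:
  R: Z = R = 41.6 Ω
  C: Z = 1/(jωC) = -j/(ω·C) = 0 - j169.3 Ω
Step 3 — Series combination: Z_total = R + C = 41.6 - j169.3 Ω = 174.3∠-76.2° Ω.

Z = 41.6 - j169.3 Ω = 174.3∠-76.2° Ω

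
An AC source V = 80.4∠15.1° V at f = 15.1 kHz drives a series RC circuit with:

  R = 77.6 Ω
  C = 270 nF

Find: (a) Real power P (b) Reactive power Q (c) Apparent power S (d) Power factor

Step 1 — Angular frequency: ω = 2π·f = 2π·1.51e+04 = 9.488e+04 rad/s.
Step 2 — Component impedances:
  R: Z = R = 77.6 Ω
  C: Z = 1/(jωC) = -j/(ω·C) = 0 - j39.04 Ω
Step 3 — Series combination: Z_total = R + C = 77.6 - j39.04 Ω = 86.87∠-26.7° Ω.
Step 4 — Source phasor: V = 80.4∠15.1° V = 77.62 + j20.94 V.
Step 5 — Current: I = V / Z = 0.6899 + j0.617 A = 0.9256∠41.8° A.
Step 6 — Complex power: S = V·I* = 66.48 - j33.44 VA.
Step 7 — Real power: P = Re(S) = 66.48 W.
Step 8 — Reactive power: Q = Im(S) = -33.44 VAR.
Step 9 — Apparent power: |S| = 74.42 VA.
Step 10 — Power factor: PF = P/|S| = 0.8933 (leading).

(a) P = 66.48 W  (b) Q = -33.44 VAR  (c) S = 74.42 VA  (d) PF = 0.8933 (leading)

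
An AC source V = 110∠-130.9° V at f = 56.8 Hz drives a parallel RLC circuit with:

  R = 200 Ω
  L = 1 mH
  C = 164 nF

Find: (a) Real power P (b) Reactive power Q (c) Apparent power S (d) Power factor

Step 1 — Angular frequency: ω = 2π·f = 2π·56.8 = 356.9 rad/s.
Step 2 — Component impedances:
  R: Z = R = 200 Ω
  L: Z = jωL = j·356.9·0.001 = 0 + j0.3569 Ω
  C: Z = 1/(jωC) = -j/(ω·C) = 0 - j1.709e+04 Ω
Step 3 — Parallel combination: 1/Z_total = 1/R + 1/L + 1/C; Z_total = 0.0006369 + j0.3569 Ω = 0.3569∠89.9° Ω.
Step 4 — Source phasor: V = 110∠-130.9° V = -72.02 - j83.14 V.
Step 5 — Current: I = V / Z = -233.3 + j201.4 A = 308.2∠139.2° A.
Step 6 — Complex power: S = V·I* = 60.5 + j3.39e+04 VA.
Step 7 — Real power: P = Re(S) = 60.5 W.
Step 8 — Reactive power: Q = Im(S) = 3.39e+04 VAR.
Step 9 — Apparent power: |S| = 3.39e+04 VA.
Step 10 — Power factor: PF = P/|S| = 0.001784 (lagging).

(a) P = 60.5 W  (b) Q = 3.39e+04 VAR  (c) S = 3.39e+04 VA  (d) PF = 0.001784 (lagging)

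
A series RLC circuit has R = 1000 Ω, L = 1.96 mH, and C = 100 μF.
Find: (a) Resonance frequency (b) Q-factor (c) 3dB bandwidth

Step 1 — Resonance: ω₀ = 1/√(LC) = 1/√(0.00196·0.0001) = 2259 rad/s.
Step 2 — f₀ = ω₀/(2π) = 359.5 Hz.
Step 3 — Series Q: Q = ω₀L/R = 2259·0.00196/1000 = 0.004427.
Step 4 — Bandwidth: Δω = ω₀/Q = 5.102e+05 rad/s; BW = Δω/(2π) = 8.12e+04 Hz.

(a) f₀ = 359.5 Hz  (b) Q = 0.004427  (c) BW = 8.12e+04 Hz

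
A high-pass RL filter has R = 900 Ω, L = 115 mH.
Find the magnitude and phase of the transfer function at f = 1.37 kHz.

Step 1 — Angular frequency: ω = 2π·1370 = 8608 rad/s.
Step 2 — Transfer function: H(jω) = jωL/(R + jωL).
Step 3 — Numerator jωL = j·989.9; denominator R + jωL = 900 + j989.9.
Step 4 — H = 0.5475 + j0.4977.
Step 5 — Magnitude: |H| = 0.7399 (-2.6 dB); phase: φ = 42.3°.

|H| = 0.7399 (-2.6 dB), φ = 42.3°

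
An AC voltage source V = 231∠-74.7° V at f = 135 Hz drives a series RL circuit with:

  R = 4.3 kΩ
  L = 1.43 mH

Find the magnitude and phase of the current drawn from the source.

Step 1 — Angular frequency: ω = 2π·f = 2π·135 = 848.2 rad/s.
Step 2 — Component impedances:
  R: Z = R = 4300 Ω
  L: Z = jωL = j·848.2·0.00143 = 0 + j1.213 Ω
Step 3 — Series combination: Z_total = R + L = 4300 + j1.213 Ω = 4300∠0.0° Ω.
Step 4 — Source phasor: V = 231∠-74.7° V = 60.95 - j222.8 V.
Step 5 — Ohm's law: I = V / Z_total = (60.95 - j222.8) / (4300 + j1.213) = 0.01416 - j0.05182 A.
Step 6 — Convert to polar: |I| = 0.05372 A, ∠I = -74.7°.

I = 0.05372∠-74.7° A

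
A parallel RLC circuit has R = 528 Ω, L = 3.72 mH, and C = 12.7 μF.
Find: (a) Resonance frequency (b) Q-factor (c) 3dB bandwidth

Step 1 — Resonance: ω₀ = 1/√(LC) = 1/√(0.00372·1.27e-05) = 4601 rad/s.
Step 2 — f₀ = ω₀/(2π) = 732.2 Hz.
Step 3 — Parallel Q: Q = R/(ω₀L) = 528/(4601·0.00372) = 30.85.
Step 4 — Bandwidth: Δω = ω₀/Q = 149.1 rad/s; BW = Δω/(2π) = 23.73 Hz.

(a) f₀ = 732.2 Hz  (b) Q = 30.85  (c) BW = 23.73 Hz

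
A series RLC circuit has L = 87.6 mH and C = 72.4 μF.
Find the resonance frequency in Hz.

Step 1 — Resonance condition Im(Z)=0 gives ω₀ = 1/√(LC).
Step 2 — ω₀ = 1/√(0.0876·7.24e-05) = 397.1 rad/s.
Step 3 — f₀ = ω₀/(2π) = 63.2 Hz.

f₀ = 63.2 Hz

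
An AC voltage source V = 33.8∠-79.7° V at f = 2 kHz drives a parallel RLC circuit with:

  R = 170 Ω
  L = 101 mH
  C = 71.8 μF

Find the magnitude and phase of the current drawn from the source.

Step 1 — Angular frequency: ω = 2π·f = 2π·2000 = 1.257e+04 rad/s.
Step 2 — Component impedances:
  R: Z = R = 170 Ω
  L: Z = jωL = j·1.257e+04·0.101 = 0 + j1269 Ω
  C: Z = 1/(jωC) = -j/(ω·C) = 0 - j1.108 Ω
Step 3 — Parallel combination: 1/Z_total = 1/R + 1/L + 1/C; Z_total = 0.007238 - j1.109 Ω = 1.109∠-89.6° Ω.
Step 4 — Source phasor: V = 33.8∠-79.7° V = 6.044 - j33.26 V.
Step 5 — Ohm's law: I = V / Z_total = (6.044 - j33.26) / (0.007238 - j1.109) = 30.01 + j5.252 A.
Step 6 — Convert to polar: |I| = 30.47 A, ∠I = 9.9°.

I = 30.47∠9.9° A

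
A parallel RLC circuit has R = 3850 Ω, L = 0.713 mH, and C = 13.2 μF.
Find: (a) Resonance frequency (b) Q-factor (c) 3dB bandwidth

Step 1 — Resonance: ω₀ = 1/√(LC) = 1/√(0.000713·1.32e-05) = 1.031e+04 rad/s.
Step 2 — f₀ = ω₀/(2π) = 1641 Hz.
Step 3 — Parallel Q: Q = R/(ω₀L) = 3850/(1.031e+04·0.000713) = 523.8.
Step 4 — Bandwidth: Δω = ω₀/Q = 19.68 rad/s; BW = Δω/(2π) = 3.132 Hz.

(a) f₀ = 1641 Hz  (b) Q = 523.8  (c) BW = 3.132 Hz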